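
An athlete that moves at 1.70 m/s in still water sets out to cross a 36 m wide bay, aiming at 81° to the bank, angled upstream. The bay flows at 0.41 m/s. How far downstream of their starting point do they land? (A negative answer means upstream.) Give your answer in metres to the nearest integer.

3 m

Perpendicular speed = 1.679 m/s; crossing time = 36 / 1.679 = 21.440 s.
Net downstream speed = 0.144 m/s.
Drift = 0.144 × 21.440 = 3.089 m (downstream).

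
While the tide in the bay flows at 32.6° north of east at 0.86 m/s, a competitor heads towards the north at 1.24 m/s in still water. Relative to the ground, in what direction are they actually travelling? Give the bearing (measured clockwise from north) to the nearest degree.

023°

Taking east as x and north as y: velocity relative to the water = (0.000, 1.240) m/s; the water relative to ground = (0.725, 0.463) m/s.
Velocity relative to ground = (0.000, 1.240) + (0.725, 0.463) = (0.725, 1.703) m/s.
Bearing = atan2(0.72, 1.70) = 23.04° clockwise from north.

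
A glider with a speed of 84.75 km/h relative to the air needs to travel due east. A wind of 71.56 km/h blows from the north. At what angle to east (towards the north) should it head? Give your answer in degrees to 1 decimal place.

The wind pushes perpendicular to the desired track; the heading must have a component into the wind equal to 71.56 km/h: 84.75 sin θ = 71.56.
sin θ = 0.8444, so θ = 57.604°.

57.6°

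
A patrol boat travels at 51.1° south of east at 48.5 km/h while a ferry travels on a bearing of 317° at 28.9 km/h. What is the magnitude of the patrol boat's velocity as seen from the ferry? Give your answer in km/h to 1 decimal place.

Taking east as x and north as y: patrol boat velocity = (30.456, -37.745) km/h; ferry velocity = (-19.710, 21.136) km/h.
Velocity of patrol boat relative to ferry = (30.456, -37.745) − (-19.710, 21.136) = (50.166, -58.881) km/h.
Magnitude = |(50.166, -58.881)| = 77.354 km/h.

77.4 km/h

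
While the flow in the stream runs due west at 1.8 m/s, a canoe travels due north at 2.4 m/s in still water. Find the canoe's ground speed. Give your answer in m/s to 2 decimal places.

Taking east as x and north as y: velocity relative to the water = (0.000, 2.400) m/s; the water relative to ground = (-1.800, 0.000) m/s.
Velocity relative to ground = (0.000, 2.400) + (-1.800, 0.000) = (-1.800, 2.400) m/s.
Speed = |(-1.800, 2.400)| = 3.000 m/s.

3.00 m/s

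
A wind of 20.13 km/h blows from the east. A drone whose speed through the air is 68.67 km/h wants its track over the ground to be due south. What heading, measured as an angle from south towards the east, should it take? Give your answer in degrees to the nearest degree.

The wind pushes perpendicular to the desired track; the heading must have a component into the wind equal to 20.13 km/h: 68.67 sin θ = 20.13.
sin θ = 0.2931, so θ = 17.046°.

17°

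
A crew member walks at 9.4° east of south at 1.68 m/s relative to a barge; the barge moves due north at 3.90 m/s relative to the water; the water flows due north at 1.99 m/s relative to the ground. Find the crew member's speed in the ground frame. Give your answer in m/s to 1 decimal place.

In east/north components (m/s): crew member relative to barge = (0.274, -1.657); barge relative to water = (0.000, 3.900); water relative to ground = (0.000, 1.990).
Sum = (0.274, 4.233) m/s.
Speed = |(0.274, 4.233)| = 4.241 m/s.

4.2 m/s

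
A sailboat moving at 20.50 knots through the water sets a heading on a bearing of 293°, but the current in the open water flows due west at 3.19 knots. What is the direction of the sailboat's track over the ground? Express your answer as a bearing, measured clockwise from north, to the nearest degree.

290°

Taking east as x and north as y: velocity relative to the water = (-18.870, 8.010) knots; the water relative to ground = (-3.190, 0.000) knots.
Velocity relative to ground = (-18.870, 8.010) + (-3.190, 0.000) = (-22.060, 8.010) knots.
Bearing = atan2(-22.06, 8.01) = 289.96° clockwise from north.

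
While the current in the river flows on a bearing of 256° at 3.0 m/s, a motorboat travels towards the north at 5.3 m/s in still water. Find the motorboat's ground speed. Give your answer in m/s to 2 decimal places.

Taking east as x and north as y: velocity relative to the water = (0.000, 5.300) m/s; the water relative to ground = (-2.911, -0.726) m/s.
Velocity relative to ground = (0.000, 5.300) + (-2.911, -0.726) = (-2.911, 4.574) m/s.
Speed = |(-2.911, 4.574)| = 5.422 m/s.

5.42 m/s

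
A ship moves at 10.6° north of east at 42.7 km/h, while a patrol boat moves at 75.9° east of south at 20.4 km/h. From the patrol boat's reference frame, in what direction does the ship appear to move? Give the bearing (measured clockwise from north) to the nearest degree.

060°

Taking east as x and north as y: ship velocity = (41.971, 7.855) km/h; patrol boat velocity = (19.785, -4.970) km/h.
Velocity of ship relative to patrol boat = (41.971, 7.855) − (19.785, -4.970) = (22.186, 12.824) km/h.
Bearing = atan2(22.19, 12.82) = 59.97° clockwise from north.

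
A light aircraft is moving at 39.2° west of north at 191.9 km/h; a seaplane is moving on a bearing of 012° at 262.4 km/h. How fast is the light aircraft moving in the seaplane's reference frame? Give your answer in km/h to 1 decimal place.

Taking east as x and north as y: light aircraft velocity = (-121.286, 148.712) km/h; seaplane velocity = (54.556, 256.666) km/h.
Velocity of light aircraft relative to seaplane = (-121.286, 148.712) − (54.556, 256.666) = (-175.842, -107.954) km/h.
Magnitude = |(-175.842, -107.954)| = 206.336 km/h.

206.3 km/h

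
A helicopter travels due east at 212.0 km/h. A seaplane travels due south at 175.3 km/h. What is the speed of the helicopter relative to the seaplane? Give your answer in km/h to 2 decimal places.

Taking east as x and north as y: helicopter velocity = (212.000, 0.000) km/h; seaplane velocity = (0.000, -175.300) km/h.
Velocity of helicopter relative to seaplane = (212.000, 0.000) − (0.000, -175.300) = (212.000, 175.300) km/h.
Magnitude = |(212.000, 175.300)| = 275.089 km/h.

275.09 km/h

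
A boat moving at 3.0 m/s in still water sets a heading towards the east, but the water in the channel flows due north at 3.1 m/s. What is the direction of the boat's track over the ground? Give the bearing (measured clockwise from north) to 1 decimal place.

Taking east as x and north as y: velocity relative to the water = (3.000, 0.000) m/s; the water relative to ground = (0.000, 3.100) m/s.
Velocity relative to ground = (3.000, 0.000) + (0.000, 3.100) = (3.000, 3.100) m/s.
Bearing = atan2(3.00, 3.10) = 44.06° clockwise from north.

044.1°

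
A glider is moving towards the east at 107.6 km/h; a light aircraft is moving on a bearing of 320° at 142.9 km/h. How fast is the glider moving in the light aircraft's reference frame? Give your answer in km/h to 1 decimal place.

Taking east as x and north as y: glider velocity = (107.600, 0.000) km/h; light aircraft velocity = (-91.854, 109.468) km/h.
Velocity of glider relative to light aircraft = (107.600, 0.000) − (-91.854, 109.468) = (199.454, -109.468) km/h.
Magnitude = |(199.454, -109.468)| = 227.520 km/h.

227.5 km/h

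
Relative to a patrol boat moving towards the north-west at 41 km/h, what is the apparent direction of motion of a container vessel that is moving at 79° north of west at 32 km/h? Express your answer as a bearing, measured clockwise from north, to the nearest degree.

Taking east as x and north as y: container vessel velocity = (-6.106, 31.412) km/h; patrol boat velocity = (-28.991, 28.991) km/h.
Velocity of container vessel relative to patrol boat = (-6.106, 31.412) − (-28.991, 28.991) = (22.885, 2.421) km/h.
Bearing = atan2(22.89, 2.42) = 83.96° clockwise from north.

084°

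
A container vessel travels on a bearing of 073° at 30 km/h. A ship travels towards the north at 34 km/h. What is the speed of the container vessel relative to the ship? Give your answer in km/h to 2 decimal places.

38.20 km/h

Taking east as x and north as y: container vessel velocity = (28.689, 8.771) km/h; ship velocity = (0.000, 34.000) km/h.
Velocity of container vessel relative to ship = (28.689, 8.771) − (0.000, 34.000) = (28.689, -25.229) km/h.
Magnitude = |(28.689, -25.229)| = 38.204 km/h.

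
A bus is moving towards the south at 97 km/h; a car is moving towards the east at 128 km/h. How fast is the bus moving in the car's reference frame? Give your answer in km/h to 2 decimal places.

Taking east as x and north as y: bus velocity = (0.000, -97.000) km/h; car velocity = (128.000, 0.000) km/h.
Velocity of bus relative to car = (0.000, -97.000) − (128.000, 0.000) = (-128.000, -97.000) km/h.
Magnitude = |(-128.000, -97.000)| = 160.602 km/h.

160.60 km/h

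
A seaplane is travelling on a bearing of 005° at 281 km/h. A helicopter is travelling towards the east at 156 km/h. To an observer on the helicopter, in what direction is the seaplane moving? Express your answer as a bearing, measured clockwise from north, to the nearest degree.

335°

Taking east as x and north as y: seaplane velocity = (24.491, 279.931) km/h; helicopter velocity = (156.000, 0.000) km/h.
Velocity of seaplane relative to helicopter = (24.491, 279.931) − (156.000, 0.000) = (-131.509, 279.931) km/h.
Bearing = atan2(-131.51, 279.93) = 334.84° clockwise from north.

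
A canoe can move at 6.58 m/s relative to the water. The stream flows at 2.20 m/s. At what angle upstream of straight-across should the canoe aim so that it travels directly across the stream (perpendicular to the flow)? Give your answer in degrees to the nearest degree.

To cancel the current, the upstream component of the canoe's velocity must equal the flow: 6.58 sin θ = 2.20.
sin θ = 2.20 / 6.58 = 0.3343.
θ = arcsin(0.3343) = 19.533°.

20°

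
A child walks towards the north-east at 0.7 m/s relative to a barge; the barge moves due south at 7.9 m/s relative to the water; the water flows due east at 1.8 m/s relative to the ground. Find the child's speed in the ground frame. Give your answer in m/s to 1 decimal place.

In east/north components (m/s): child relative to barge = (0.495, 0.495); barge relative to water = (0.000, -7.900); water relative to ground = (1.800, 0.000).
Sum = (2.295, -7.405) m/s.
Speed = |(2.295, -7.405)| = 7.753 m/s.

7.8 m/s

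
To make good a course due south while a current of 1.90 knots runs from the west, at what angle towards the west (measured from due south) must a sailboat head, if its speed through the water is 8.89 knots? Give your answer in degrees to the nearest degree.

The current pushes perpendicular to the desired track; the heading must have a component into the current equal to 1.90 knots: 8.89 sin θ = 1.90.
sin θ = 0.2137, so θ = 12.341°.

12°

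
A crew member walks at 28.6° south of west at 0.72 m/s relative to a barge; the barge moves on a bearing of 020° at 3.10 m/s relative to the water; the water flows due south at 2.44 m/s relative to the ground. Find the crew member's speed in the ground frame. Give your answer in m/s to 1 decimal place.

0.4 m/s

In east/north components (m/s): crew member relative to barge = (-0.632, -0.345); barge relative to water = (1.060, 2.913); water relative to ground = (0.000, -2.440).
Sum = (0.428, 0.128) m/s.
Speed = |(0.428, 0.128)| = 0.447 m/s.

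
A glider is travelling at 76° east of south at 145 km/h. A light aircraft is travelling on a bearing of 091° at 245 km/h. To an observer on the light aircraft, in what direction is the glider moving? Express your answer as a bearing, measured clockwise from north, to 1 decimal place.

Taking east as x and north as y: glider velocity = (140.693, -35.079) km/h; light aircraft velocity = (244.963, -4.276) km/h.
Velocity of glider relative to light aircraft = (140.693, -35.079) − (244.963, -4.276) = (-104.270, -30.803) km/h.
Bearing = atan2(-104.27, -30.80) = 253.54° clockwise from north.

253.5°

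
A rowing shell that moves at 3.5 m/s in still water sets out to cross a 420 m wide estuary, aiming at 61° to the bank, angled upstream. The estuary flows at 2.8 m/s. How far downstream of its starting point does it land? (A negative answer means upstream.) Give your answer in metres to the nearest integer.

Perpendicular speed = 3.061 m/s; crossing time = 420 / 3.061 = 137.202 s.
Net downstream speed = 1.103 m/s.
Drift = 1.103 × 137.202 = 151.357 m (downstream).

151 m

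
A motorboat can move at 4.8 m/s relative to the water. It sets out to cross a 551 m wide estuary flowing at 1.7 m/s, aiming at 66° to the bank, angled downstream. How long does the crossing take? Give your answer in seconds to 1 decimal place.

The component of the motorboat's velocity perpendicular to the bank is 4.8 × sin 66° = 4.385 m/s.
The current is parallel to the bank, so it does not affect the crossing time.
Time = 551 / 4.385 = 125.655 s.

125.7 s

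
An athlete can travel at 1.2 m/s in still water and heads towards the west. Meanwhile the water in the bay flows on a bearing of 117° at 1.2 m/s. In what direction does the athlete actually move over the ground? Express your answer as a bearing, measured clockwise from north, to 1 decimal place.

193.5°

Taking east as x and north as y: velocity relative to the water = (-1.200, 0.000) m/s; the water relative to ground = (1.069, -0.545) m/s.
Velocity relative to ground = (-1.200, 0.000) + (1.069, -0.545) = (-0.131, -0.545) m/s.
Bearing = atan2(-0.13, -0.54) = 193.50° clockwise from north.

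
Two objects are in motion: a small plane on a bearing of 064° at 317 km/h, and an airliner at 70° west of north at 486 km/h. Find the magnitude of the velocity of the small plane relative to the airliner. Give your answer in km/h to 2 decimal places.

Taking east as x and north as y: small plane velocity = (284.918, 138.964) km/h; airliner velocity = (-456.691, 166.222) km/h.
Velocity of small plane relative to airliner = (284.918, 138.964) − (-456.691, 166.222) = (741.608, -27.258) km/h.
Magnitude = |(741.608, -27.258)| = 742.109 km/h.

742.11 km/h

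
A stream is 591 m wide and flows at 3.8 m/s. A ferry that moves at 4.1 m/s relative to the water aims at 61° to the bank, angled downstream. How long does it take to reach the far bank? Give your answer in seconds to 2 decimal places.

164.81 s

The component of the ferry's velocity perpendicular to the bank is 4.1 × sin 61° = 3.586 m/s.
Only the cross-stream component determines the crossing time; the current contributes nothing perpendicular to the bank.
Time = 591 / 3.586 = 164.810 s.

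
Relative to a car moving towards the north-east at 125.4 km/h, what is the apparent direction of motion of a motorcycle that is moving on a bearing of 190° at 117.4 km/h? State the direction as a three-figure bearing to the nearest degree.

Taking east as x and north as y: motorcycle velocity = (-20.386, -115.616) km/h; car velocity = (88.671, 88.671) km/h.
Velocity of motorcycle relative to car = (-20.386, -115.616) − (88.671, 88.671) = (-109.057, -204.288) km/h.
Bearing = atan2(-109.06, -204.29) = 208.10° clockwise from north.

208°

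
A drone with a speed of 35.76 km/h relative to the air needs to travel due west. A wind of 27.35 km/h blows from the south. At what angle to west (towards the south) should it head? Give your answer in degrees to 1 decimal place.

The wind pushes perpendicular to the desired track; the heading must have a component into the wind equal to 27.35 km/h: 35.76 sin θ = 27.35.
sin θ = 0.7648, so θ = 49.891°.

49.9°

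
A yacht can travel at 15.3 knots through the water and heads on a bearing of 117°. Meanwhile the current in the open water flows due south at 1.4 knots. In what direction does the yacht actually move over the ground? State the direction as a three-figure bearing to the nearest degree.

121°

Taking east as x and north as y: velocity relative to the water = (13.632, -6.946) knots; the water relative to ground = (0.000, -1.400) knots.
Velocity relative to ground = (13.632, -6.946) + (0.000, -1.400) = (13.632, -8.346) knots.
Bearing = atan2(13.63, -8.35) = 121.48° clockwise from north.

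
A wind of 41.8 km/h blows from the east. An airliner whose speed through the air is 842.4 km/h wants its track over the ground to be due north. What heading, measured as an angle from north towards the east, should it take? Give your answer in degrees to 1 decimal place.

2.8°

The wind pushes perpendicular to the desired track; the heading must have a component into the wind equal to 41.8 km/h: 842.4 sin θ = 41.8.
sin θ = 0.0496, so θ = 2.844°.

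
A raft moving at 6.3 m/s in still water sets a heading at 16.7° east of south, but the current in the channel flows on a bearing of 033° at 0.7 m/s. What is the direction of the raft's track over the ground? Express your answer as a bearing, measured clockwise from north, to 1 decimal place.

158.1°

Taking east as x and north as y: velocity relative to the water = (1.810, -6.034) m/s; the water relative to ground = (0.381, 0.587) m/s.
Velocity relative to ground = (1.810, -6.034) + (0.381, 0.587) = (2.192, -5.447) m/s.
Bearing = atan2(2.19, -5.45) = 158.08° clockwise from north.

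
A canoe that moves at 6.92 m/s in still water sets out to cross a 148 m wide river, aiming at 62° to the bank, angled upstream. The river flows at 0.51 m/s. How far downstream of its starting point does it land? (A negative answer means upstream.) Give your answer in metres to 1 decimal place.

-66.3 m

Perpendicular speed = 6.110 m/s; crossing time = 148 / 6.110 = 24.223 s.
Net downstream speed = -2.739 m/s.
Drift = -2.739 × 24.223 = -66.339 m (upstream).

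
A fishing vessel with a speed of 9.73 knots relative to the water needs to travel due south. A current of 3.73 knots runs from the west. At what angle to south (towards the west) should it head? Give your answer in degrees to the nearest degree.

The current pushes perpendicular to the desired track; the heading must have a component into the current equal to 3.73 knots: 9.73 sin θ = 3.73.
sin θ = 0.3834, so θ = 22.541°.

23°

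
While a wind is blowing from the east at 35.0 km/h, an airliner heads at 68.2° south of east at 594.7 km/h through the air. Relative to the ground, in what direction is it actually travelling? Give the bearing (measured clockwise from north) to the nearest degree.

161°

Taking east as x and north as y: velocity relative to the air = (220.852, -552.171) km/h; the air relative to ground = (-35.000, 0.000) km/h.
Velocity relative to ground = (220.852, -552.171) + (-35.000, 0.000) = (185.852, -552.171) km/h.
Bearing = atan2(185.85, -552.17) = 161.40° clockwise from north.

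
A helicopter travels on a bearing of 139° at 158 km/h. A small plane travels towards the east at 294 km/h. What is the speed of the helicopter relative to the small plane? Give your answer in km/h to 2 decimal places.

Taking east as x and north as y: helicopter velocity = (103.657, -119.244) km/h; small plane velocity = (294.000, 0.000) km/h.
Velocity of helicopter relative to small plane = (103.657, -119.244) − (294.000, 0.000) = (-190.343, -119.244) km/h.
Magnitude = |(-190.343, -119.244)| = 224.610 km/h.

224.61 km/h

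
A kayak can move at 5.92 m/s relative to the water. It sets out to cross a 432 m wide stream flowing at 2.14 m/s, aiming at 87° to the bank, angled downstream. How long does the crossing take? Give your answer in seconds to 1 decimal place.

The component of the kayak's velocity perpendicular to the bank is 5.92 × sin 87° = 5.912 m/s.
The flow acts along the bank and has no component across it.
Time = 432 / 5.912 = 73.073 s.

73.1 s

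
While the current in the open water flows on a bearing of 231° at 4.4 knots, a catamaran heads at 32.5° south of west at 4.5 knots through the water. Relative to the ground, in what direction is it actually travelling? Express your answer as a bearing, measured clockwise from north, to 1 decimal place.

234.3°

Taking east as x and north as y: velocity relative to the water = (-3.795, -2.418) knots; the water relative to ground = (-3.419, -2.769) knots.
Velocity relative to ground = (-3.795, -2.418) + (-3.419, -2.769) = (-7.215, -5.187) knots.
Bearing = atan2(-7.21, -5.19) = 234.29° clockwise from north.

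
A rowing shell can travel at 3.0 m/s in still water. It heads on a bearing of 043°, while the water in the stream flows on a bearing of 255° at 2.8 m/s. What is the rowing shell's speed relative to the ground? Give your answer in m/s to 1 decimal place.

1.6 m/s

Taking east as x and north as y: velocity relative to the water = (2.046, 2.194) m/s; the water relative to ground = (-2.705, -0.725) m/s.
Velocity relative to ground = (2.046, 2.194) + (-2.705, -0.725) = (-0.659, 1.469) m/s.
Speed = |(-0.659, 1.469)| = 1.610 m/s.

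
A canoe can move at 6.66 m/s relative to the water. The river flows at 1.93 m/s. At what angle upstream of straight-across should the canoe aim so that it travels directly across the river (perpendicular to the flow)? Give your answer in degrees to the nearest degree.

To cancel the current, the upstream component of the canoe's velocity must equal the flow: 6.66 sin θ = 1.93.
sin θ = 1.93 / 6.66 = 0.2898.
θ = arcsin(0.2898) = 16.845°.

17°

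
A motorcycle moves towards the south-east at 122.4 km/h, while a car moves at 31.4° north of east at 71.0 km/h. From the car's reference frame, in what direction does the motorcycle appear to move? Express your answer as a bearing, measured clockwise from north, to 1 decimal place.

Taking east as x and north as y: motorcycle velocity = (86.550, -86.550) km/h; car velocity = (60.602, 36.992) km/h.
Velocity of motorcycle relative to car = (86.550, -86.550) − (60.602, 36.992) = (25.948, -123.542) km/h.
Bearing = atan2(25.95, -123.54) = 168.14° clockwise from north.

168.1°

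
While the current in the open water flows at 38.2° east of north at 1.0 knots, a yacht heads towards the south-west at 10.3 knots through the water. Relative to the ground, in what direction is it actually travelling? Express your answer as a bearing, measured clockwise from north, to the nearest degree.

Taking east as x and north as y: velocity relative to the water = (-7.283, -7.283) knots; the water relative to ground = (0.618, 0.786) knots.
Velocity relative to ground = (-7.283, -7.283) + (0.618, 0.786) = (-6.665, -6.497) knots.
Bearing = atan2(-6.66, -6.50) = 225.73° clockwise from north.

226°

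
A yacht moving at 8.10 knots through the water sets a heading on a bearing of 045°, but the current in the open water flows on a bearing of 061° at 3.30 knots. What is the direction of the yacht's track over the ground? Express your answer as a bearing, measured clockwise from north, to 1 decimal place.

049.6°

Taking east as x and north as y: velocity relative to the water = (5.728, 5.728) knots; the water relative to ground = (2.886, 1.600) knots.
Velocity relative to ground = (5.728, 5.728) + (2.886, 1.600) = (8.614, 7.327) knots.
Bearing = atan2(8.61, 7.33) = 49.61° clockwise from north.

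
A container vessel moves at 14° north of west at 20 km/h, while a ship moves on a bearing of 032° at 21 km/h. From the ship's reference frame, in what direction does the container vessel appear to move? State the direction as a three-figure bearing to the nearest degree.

247°

Taking east as x and north as y: container vessel velocity = (-19.406, 4.838) km/h; ship velocity = (11.128, 17.809) km/h.
Velocity of container vessel relative to ship = (-19.406, 4.838) − (11.128, 17.809) = (-30.534, -12.971) km/h.
Bearing = atan2(-30.53, -12.97) = 246.98° clockwise from north.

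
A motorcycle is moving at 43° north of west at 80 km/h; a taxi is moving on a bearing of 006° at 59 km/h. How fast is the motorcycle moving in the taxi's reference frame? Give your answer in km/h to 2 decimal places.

64.81 km/h

Taking east as x and north as y: motorcycle velocity = (-58.508, 54.560) km/h; taxi velocity = (6.167, 58.677) km/h.
Velocity of motorcycle relative to taxi = (-58.508, 54.560) − (6.167, 58.677) = (-64.675, -4.117) km/h.
Magnitude = |(-64.675, -4.117)| = 64.806 km/h.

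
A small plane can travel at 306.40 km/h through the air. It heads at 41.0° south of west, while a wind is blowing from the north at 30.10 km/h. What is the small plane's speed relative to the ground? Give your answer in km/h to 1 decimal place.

Taking east as x and north as y: velocity relative to the air = (-231.243, -201.016) km/h; the air relative to ground = (0.000, -30.100) km/h.
Velocity relative to ground = (-231.243, -201.016) + (0.000, -30.100) = (-231.243, -231.116) km/h.
Speed = |(-231.243, -231.116)| = 326.938 km/h.

326.9 km/h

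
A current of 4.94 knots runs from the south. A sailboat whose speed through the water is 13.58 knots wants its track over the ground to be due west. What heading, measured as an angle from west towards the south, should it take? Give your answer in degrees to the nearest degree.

21°

The current pushes perpendicular to the desired track; the heading must have a component into the current equal to 4.94 knots: 13.58 sin θ = 4.94.
sin θ = 0.3638, so θ = 21.332°.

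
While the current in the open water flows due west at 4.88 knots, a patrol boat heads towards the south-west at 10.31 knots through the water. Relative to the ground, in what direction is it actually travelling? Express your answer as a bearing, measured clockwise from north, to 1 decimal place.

239.1°

Taking east as x and north as y: velocity relative to the water = (-7.290, -7.290) knots; the water relative to ground = (-4.880, 0.000) knots.
Velocity relative to ground = (-7.290, -7.290) + (-4.880, 0.000) = (-12.170, -7.290) knots.
Bearing = atan2(-12.17, -7.29) = 239.08° clockwise from north.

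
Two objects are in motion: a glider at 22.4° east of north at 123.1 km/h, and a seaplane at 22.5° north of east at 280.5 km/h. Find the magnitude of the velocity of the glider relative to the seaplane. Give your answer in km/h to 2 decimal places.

Taking east as x and north as y: glider velocity = (46.910, 113.812) km/h; seaplane velocity = (259.148, 107.343) km/h.
Velocity of glider relative to seaplane = (46.910, 113.812) − (259.148, 107.343) = (-212.238, 6.469) km/h.
Magnitude = |(-212.238, 6.469)| = 212.337 km/h.

212.34 km/h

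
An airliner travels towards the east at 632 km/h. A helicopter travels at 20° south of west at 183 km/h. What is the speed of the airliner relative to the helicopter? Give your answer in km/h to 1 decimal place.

806.4 km/h

Taking east as x and north as y: airliner velocity = (632.000, 0.000) km/h; helicopter velocity = (-171.964, -62.590) km/h.
Velocity of airliner relative to helicopter = (632.000, 0.000) − (-171.964, -62.590) = (803.964, 62.590) km/h.
Magnitude = |(803.964, 62.590)| = 806.396 km/h.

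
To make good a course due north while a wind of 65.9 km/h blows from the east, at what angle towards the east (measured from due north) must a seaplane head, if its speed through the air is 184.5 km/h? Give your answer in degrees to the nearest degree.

The wind pushes perpendicular to the desired track; the heading must have a component into the wind equal to 65.9 km/h: 184.5 sin θ = 65.9.
sin θ = 0.3572, so θ = 20.927°.

21°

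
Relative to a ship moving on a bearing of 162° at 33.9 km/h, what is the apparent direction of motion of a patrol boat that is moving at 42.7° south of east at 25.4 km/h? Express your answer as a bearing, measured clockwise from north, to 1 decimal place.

Taking east as x and north as y: patrol boat velocity = (18.667, -17.225) km/h; ship velocity = (10.476, -32.241) km/h.
Velocity of patrol boat relative to ship = (18.667, -17.225) − (10.476, -32.241) = (8.191, 15.016) km/h.
Bearing = atan2(8.19, 15.02) = 28.61° clockwise from north.

028.6°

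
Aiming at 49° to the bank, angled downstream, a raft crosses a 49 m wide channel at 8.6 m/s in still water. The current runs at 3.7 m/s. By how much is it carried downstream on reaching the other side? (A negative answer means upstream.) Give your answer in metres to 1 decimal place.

70.5 m

Perpendicular speed = 6.491 m/s; crossing time = 49 / 6.491 = 7.549 s.
Net downstream speed = 9.342 m/s.
Drift = 9.342 × 7.549 = 70.528 m (downstream).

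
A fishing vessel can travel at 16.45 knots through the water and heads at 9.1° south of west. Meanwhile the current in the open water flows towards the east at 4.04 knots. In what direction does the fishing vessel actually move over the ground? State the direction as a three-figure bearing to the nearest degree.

258°

Taking east as x and north as y: velocity relative to the water = (-16.243, -2.602) knots; the water relative to ground = (4.040, 0.000) knots.
Velocity relative to ground = (-16.243, -2.602) + (4.040, 0.000) = (-12.203, -2.602) knots.
Bearing = atan2(-12.20, -2.60) = 257.96° clockwise from north.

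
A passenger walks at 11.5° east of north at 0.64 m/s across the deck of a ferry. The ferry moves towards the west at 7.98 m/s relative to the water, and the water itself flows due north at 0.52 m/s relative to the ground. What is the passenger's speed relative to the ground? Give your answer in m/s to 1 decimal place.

7.9 m/s

In east/north components (m/s): passenger relative to ferry = (0.128, 0.627); ferry relative to water = (-7.980, 0.000); water relative to ground = (0.000, 0.520).
Sum = (-7.852, 1.147) m/s.
Speed = |(-7.852, 1.147)| = 7.936 m/s.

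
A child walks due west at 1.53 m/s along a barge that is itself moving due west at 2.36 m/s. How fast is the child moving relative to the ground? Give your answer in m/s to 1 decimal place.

Taking east as x and north as y: barge velocity = (-2.360, 0.000) m/s; child velocity relative to barge = (-1.530, 0.000) m/s.
Velocity relative to ground = (-2.360, 0.000) + (-1.530, 0.000) = (-3.890, 0.000) m/s.
Speed = |(-3.890, 0.000)| = 3.890 m/s.

3.9 m/s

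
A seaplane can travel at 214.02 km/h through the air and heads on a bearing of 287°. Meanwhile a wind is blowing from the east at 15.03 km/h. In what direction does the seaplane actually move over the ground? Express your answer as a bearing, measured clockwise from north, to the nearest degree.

Taking east as x and north as y: velocity relative to the air = (-204.668, 62.573) km/h; the air relative to ground = (-15.030, 0.000) km/h.
Velocity relative to ground = (-204.668, 62.573) + (-15.030, 0.000) = (-219.698, 62.573) km/h.
Bearing = atan2(-219.70, 62.57) = 285.90° clockwise from north.

286°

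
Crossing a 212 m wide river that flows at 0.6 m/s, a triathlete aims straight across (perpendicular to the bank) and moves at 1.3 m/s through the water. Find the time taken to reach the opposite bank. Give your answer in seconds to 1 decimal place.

The component of the triathlete's velocity perpendicular to the bank is 1.3 m/s.
Only the cross-stream component determines the crossing time; the current contributes nothing perpendicular to the bank.
Time = 212 / 1.300 = 163.077 s.

163.1 s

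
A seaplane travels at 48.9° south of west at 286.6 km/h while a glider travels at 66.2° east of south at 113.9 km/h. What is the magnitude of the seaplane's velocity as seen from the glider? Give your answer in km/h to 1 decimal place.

338.4 km/h

Taking east as x and north as y: seaplane velocity = (-188.404, -215.971) km/h; glider velocity = (104.214, -45.964) km/h.
Velocity of seaplane relative to glider = (-188.404, -215.971) − (104.214, -45.964) = (-292.618, -170.007) km/h.
Magnitude = |(-292.618, -170.007)| = 338.419 km/h.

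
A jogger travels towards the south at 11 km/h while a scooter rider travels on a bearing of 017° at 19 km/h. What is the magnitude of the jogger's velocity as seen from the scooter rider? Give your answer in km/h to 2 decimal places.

Taking east as x and north as y: jogger velocity = (0.000, -11.000) km/h; scooter rider velocity = (5.555, 18.170) km/h.
Velocity of jogger relative to scooter rider = (0.000, -11.000) − (5.555, 18.170) = (-5.555, -29.170) km/h.
Magnitude = |(-5.555, -29.170)| = 29.694 km/h.

29.69 km/h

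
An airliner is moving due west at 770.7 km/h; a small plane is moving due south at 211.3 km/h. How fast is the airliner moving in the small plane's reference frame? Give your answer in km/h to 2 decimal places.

Taking east as x and north as y: airliner velocity = (-770.700, 0.000) km/h; small plane velocity = (0.000, -211.300) km/h.
Velocity of airliner relative to small plane = (-770.700, 0.000) − (0.000, -211.300) = (-770.700, 211.300) km/h.
Magnitude = |(-770.700, 211.300)| = 799.141 km/h.

799.14 km/h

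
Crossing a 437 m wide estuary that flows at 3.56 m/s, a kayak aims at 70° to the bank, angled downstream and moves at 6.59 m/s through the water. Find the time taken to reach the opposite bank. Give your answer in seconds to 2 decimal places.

70.57 s

The component of the kayak's velocity perpendicular to the bank is 6.59 × sin 70° = 6.193 m/s.
The flow acts along the bank and has no component across it.
Time = 437 / 6.193 = 70.568 s.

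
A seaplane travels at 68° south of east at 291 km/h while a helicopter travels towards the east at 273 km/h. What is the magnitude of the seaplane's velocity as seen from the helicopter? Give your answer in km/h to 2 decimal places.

315.74 km/h

Taking east as x and north as y: seaplane velocity = (109.011, -269.811) km/h; helicopter velocity = (273.000, 0.000) km/h.
Velocity of seaplane relative to helicopter = (109.011, -269.811) − (273.000, 0.000) = (-163.989, -269.811) km/h.
Magnitude = |(-163.989, -269.811)| = 315.738 km/h.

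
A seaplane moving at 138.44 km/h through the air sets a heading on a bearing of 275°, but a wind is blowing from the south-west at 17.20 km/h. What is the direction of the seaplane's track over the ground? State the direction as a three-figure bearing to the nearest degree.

Taking east as x and north as y: velocity relative to the air = (-137.913, 12.066) km/h; the air relative to ground = (12.162, 12.162) km/h.
Velocity relative to ground = (-137.913, 12.066) + (12.162, 12.162) = (-125.751, 24.228) km/h.
Bearing = atan2(-125.75, 24.23) = 280.91° clockwise from north.

281°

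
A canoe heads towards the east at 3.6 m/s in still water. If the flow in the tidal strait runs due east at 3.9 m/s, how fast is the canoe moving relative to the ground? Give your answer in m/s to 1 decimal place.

7.5 m/s

Taking east as x and north as y: velocity relative to the water = (3.600, 0.000) m/s; the water relative to ground = (3.900, 0.000) m/s.
Velocity relative to ground = (3.600, 0.000) + (3.900, 0.000) = (7.500, 0.000) m/s.
Speed = |(7.500, 0.000)| = 7.500 m/s.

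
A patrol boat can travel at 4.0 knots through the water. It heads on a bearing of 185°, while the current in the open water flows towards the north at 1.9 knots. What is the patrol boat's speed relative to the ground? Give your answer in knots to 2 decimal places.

2.11 knots

Taking east as x and north as y: velocity relative to the water = (-0.349, -3.985) knots; the water relative to ground = (0.000, 1.900) knots.
Velocity relative to ground = (-0.349, -3.985) + (0.000, 1.900) = (-0.349, -2.085) knots.
Speed = |(-0.349, -2.085)| = 2.114 knots.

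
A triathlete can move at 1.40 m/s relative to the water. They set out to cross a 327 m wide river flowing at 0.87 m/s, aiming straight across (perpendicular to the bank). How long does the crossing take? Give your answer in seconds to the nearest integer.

The component of the triathlete's velocity perpendicular to the bank is 1.40 m/s.
Only the cross-stream component determines the crossing time; the current contributes nothing perpendicular to the bank.
Time = 327 / 1.400 = 233.571 s.

234 s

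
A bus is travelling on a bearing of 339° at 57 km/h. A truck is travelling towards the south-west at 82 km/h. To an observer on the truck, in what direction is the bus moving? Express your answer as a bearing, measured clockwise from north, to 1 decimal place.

018.7°

Taking east as x and north as y: bus velocity = (-20.427, 53.214) km/h; truck velocity = (-57.983, -57.983) km/h.
Velocity of bus relative to truck = (-20.427, 53.214) − (-57.983, -57.983) = (37.556, 111.197) km/h.
Bearing = atan2(37.56, 111.20) = 18.66° clockwise from north.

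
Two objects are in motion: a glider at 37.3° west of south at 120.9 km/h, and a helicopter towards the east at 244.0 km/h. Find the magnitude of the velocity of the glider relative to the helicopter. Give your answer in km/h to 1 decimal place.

331.5 km/h

Taking east as x and north as y: glider velocity = (-73.264, -96.173) km/h; helicopter velocity = (244.000, 0.000) km/h.
Velocity of glider relative to helicopter = (-73.264, -96.173) − (244.000, 0.000) = (-317.264, -96.173) km/h.
Magnitude = |(-317.264, -96.173)| = 331.520 km/h.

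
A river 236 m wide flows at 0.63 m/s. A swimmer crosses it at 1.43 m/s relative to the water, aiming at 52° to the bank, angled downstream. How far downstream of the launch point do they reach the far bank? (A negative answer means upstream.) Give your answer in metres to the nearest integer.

Perpendicular speed = 1.127 m/s; crossing time = 236 / 1.127 = 209.432 s.
Net downstream speed = 1.510 m/s.
Drift = 1.510 × 209.432 = 316.326 m (downstream).

316 m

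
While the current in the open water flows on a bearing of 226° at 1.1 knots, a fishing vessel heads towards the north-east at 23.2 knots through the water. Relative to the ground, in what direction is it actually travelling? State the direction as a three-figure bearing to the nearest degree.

Taking east as x and north as y: velocity relative to the water = (16.405, 16.405) knots; the water relative to ground = (-0.791, -0.764) knots.
Velocity relative to ground = (16.405, 16.405) + (-0.791, -0.764) = (15.614, 15.641) knots.
Bearing = atan2(15.61, 15.64) = 44.95° clockwise from north.

045°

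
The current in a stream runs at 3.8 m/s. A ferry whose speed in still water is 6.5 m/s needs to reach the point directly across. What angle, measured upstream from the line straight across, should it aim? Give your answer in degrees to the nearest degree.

To cancel the current, the upstream component of the ferry's velocity must equal the flow: 6.5 sin θ = 3.8.
sin θ = 3.8 / 6.5 = 0.5846.
θ = arcsin(0.5846) = 35.776°.

36°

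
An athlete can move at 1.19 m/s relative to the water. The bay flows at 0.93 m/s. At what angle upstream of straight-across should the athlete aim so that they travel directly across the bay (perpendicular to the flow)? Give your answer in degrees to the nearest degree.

51°

To cancel the current, the upstream component of the athlete's velocity must equal the flow: 1.19 sin θ = 0.93.
sin θ = 0.93 / 1.19 = 0.7815.
θ = arcsin(0.7815) = 51.399°.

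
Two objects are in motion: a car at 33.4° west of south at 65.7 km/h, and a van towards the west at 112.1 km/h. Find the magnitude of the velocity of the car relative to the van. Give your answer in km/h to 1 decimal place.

Taking east as x and north as y: car velocity = (-36.167, -54.850) km/h; van velocity = (-112.100, 0.000) km/h.
Velocity of car relative to van = (-36.167, -54.850) − (-112.100, 0.000) = (75.933, -54.850) km/h.
Magnitude = |(75.933, -54.850)| = 93.672 km/h.

93.7 km/h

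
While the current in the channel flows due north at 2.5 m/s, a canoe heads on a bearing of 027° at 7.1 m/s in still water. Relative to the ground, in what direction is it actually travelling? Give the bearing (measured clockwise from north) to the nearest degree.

Taking east as x and north as y: velocity relative to the water = (3.223, 6.326) m/s; the water relative to ground = (0.000, 2.500) m/s.
Velocity relative to ground = (3.223, 6.326) + (0.000, 2.500) = (3.223, 8.826) m/s.
Bearing = atan2(3.22, 8.83) = 20.06° clockwise from north.

020°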